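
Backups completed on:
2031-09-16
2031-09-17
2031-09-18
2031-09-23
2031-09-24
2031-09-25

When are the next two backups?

2031-09-30, 2031-10-01

Gaps: 1, 1, 5, 1, 1 days — not constant, but cyclic with period 3.
The events fall on every Tuesday, Wednesday and Thursday.
The following Tuesday is 2031-09-30.
Next Wednesday: 2031-10-01.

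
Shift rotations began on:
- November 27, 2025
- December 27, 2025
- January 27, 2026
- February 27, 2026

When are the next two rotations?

March 27, 2026; April 27, 2026

Each date is the 27th; the gaps (30, 31, 31) track the month lengths.
The rule is the 27th of each month.
Next: March 2026 → March 27, 2026.
April 2026: April 27, 2026.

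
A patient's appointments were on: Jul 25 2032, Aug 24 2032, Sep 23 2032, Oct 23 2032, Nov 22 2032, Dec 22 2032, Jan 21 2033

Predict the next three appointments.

Gaps between consecutive events: 30, 30, 30, 30, 30, 30 days — a constant 30-day interval.
Jan 21 2033 + 30 days = Feb 20 2033.
Feb 20 2033 + 30 days = Mar 22 2033.
Mar 22 2033 + 30 days = Apr 21 2033.

Feb 20 2033, Mar 22 2033, Apr 21 2033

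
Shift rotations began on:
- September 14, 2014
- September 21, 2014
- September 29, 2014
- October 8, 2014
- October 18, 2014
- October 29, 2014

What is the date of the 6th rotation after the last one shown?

January 24, 2015

Intervals are 7, 8, 9, 10, 11 days — an arithmetic progression with common difference 1.
Next gap: 12 days. October 29, 2014 + 12 days = November 10, 2014.
Next gap: 13 days. November 10, 2014 + 13 days = November 23, 2014.
Next gap: 14 days. November 23, 2014 + 14 days = December 7, 2014.
Next gap: 15 days. December 7, 2014 + 15 days = December 22, 2014.
Next gap: 16 days. December 22, 2014 + 16 days = January 7, 2015.
Next gap: 17 days. January 7, 2015 + 17 days = January 24, 2015.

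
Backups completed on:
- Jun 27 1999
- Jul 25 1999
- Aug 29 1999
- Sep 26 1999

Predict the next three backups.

These are Sundays with 28, 35, 28-day gaps.
Each is the final Sunday of its month — Aug 29 1999 is past the 28th, so '4th Sunday' doesn't fit.
October 1999 ends with Sunday Oct 31 1999.
Last Sunday of November 1999: Nov 28 1999.
Last Sunday of December 1999: Dec 26 1999.

Oct 31 1999, Nov 28 1999, Dec 26 1999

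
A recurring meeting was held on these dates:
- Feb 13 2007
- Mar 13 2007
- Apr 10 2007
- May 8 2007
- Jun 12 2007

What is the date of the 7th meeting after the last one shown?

These are Tuesdays at 28- or 35-day spacing (28, 28, 28, 35).
The pattern: 2nd Tuesday of the month.
2nd Tuesday of July 2007: Jul 10 2007.
August 2007 — 2nd Tuesday is Aug 14 2007.
2nd Tuesday of September 2007: Sep 11 2007.
2nd Tuesday of October 2007: Oct 9 2007.
2nd Tuesday of November 2007: Nov 13 2007.
December 2007 — 2nd Tuesday is Dec 11 2007.
2nd Tuesday of January 2008: Jan 8 2008.

Jan 8 2008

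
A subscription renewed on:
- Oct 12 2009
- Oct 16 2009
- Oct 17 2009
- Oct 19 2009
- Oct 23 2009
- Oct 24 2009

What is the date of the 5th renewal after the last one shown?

Every event lands on a Monday or Friday or Saturday (gaps cycle 4, 1, 2, 4, 1).
So the schedule is: every Monday, Friday and Saturday.
The following Monday is Oct 26 2009.
Next Friday: Oct 30 2009.
The following Saturday is Oct 31 2009.
The following Monday is Nov 2 2009.
The following Friday is Nov 6 2009.

Nov 6 2009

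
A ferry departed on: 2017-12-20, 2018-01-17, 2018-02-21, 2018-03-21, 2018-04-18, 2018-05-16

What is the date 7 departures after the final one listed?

Gaps: 28, 35, 28, 28, 28 days — a mix of 28 and 35. Every date is a Wednesday.
Each is the 3rd Wednesday of its month.
June 2018 — 3rd Wednesday is 2018-06-20.
July 2018 — 3rd Wednesday is 2018-07-18.
August 2018 — 3rd Wednesday is 2018-08-15.
3rd Wednesday of September 2018: 2018-09-19.
3rd Wednesday of October 2018: 2018-10-17.
3rd Wednesday of November 2018: 2018-11-21.
December 2018 — 3rd Wednesday is 2018-12-19.

2018-12-19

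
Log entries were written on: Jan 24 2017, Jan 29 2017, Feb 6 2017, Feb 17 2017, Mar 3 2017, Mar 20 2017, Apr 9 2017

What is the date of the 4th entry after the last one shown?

Jul 28 2017

Gaps: 5, 8, 11, 14, 17, 20 days — each gap is 3 larger than the previous one.
Next gap: 23 days. Apr 9 2017 + 23 days = May 2 2017.
Next gap: 26 days. May 2 2017 + 26 days = May 28 2017.
Next gap: 29 days. May 28 2017 + 29 days = Jun 26 2017.
Next gap: 32 days. Jun 26 2017 + 32 days = Jul 28 2017.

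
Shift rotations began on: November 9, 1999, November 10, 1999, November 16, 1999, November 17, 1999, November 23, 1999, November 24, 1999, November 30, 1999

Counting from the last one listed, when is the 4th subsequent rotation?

Every event lands on a Tuesday or Wednesday (gaps cycle 1, 6, 1, 6, 1, 6).
So the schedule is: every Tuesday and Wednesday.
Next Wednesday: December 1, 1999.
Next Tuesday: December 7, 1999.
Next Wednesday: December 8, 1999.
The following Tuesday is December 14, 1999.

December 14, 1999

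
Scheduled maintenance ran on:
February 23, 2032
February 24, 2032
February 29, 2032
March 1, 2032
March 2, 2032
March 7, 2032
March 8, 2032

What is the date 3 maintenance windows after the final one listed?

March 15, 2032

Gaps: 1, 5, 1, 1, 5, 1 days — not constant, but cyclic with period 3.
The events fall on every Monday, Tuesday and Sunday.
Next Tuesday: March 9, 2032.
The following Sunday is March 14, 2032.
The following Monday is March 15, 2032.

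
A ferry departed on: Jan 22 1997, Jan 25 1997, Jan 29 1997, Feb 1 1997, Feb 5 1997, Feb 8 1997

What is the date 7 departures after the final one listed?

Gaps: 3, 4, 3, 4, 3 days — not constant, but cyclic with period 2.
The events fall on every Wednesday and Saturday.
The following Wednesday is Feb 12 1997.
Next Saturday: Feb 15 1997.
The following Wednesday is Feb 19 1997.
The following Saturday is Feb 22 1997.
Next Wednesday: Feb 26 1997.
The following Saturday is Mar 1 1997.
Next Wednesday: Mar 5 1997.

Mar 5 1997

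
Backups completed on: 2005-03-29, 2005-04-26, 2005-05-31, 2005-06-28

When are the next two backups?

These are Tuesdays with 28, 35, 28-day gaps.
Each is the final Tuesday of its month — 2005-03-29 is past the 28th, so '4th Tuesday' doesn't fit.
July 2005 ends with Tuesday 2005-07-26.
Last Tuesday of August 2005: 2005-08-30.

2005-07-26, 2005-08-30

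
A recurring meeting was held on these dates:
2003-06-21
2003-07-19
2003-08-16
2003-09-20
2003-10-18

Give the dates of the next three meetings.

2003-11-15, 2003-12-20, 2004-01-17

Gaps: 28, 28, 35, 28 days — a mix of 28 and 35. Every date is a Saturday.
Each is the 3rd Saturday of its month.
November 2003 — 3rd Saturday is 2003-11-15.
December 2003 — 3rd Saturday is 2003-12-20.
January 2004 — 3rd Saturday is 2004-01-17.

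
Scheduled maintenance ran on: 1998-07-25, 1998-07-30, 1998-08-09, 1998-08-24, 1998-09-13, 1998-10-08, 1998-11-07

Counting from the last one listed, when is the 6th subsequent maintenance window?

Intervals are 5, 10, 15, 20, 25, 30 days — an arithmetic progression with common difference 5.
Next gap: 35 days. 1998-11-07 + 35 days = 1998-12-12.
Next gap: 40 days. 1998-12-12 + 40 days = 1999-01-21.
Next gap: 45 days. 1999-01-21 + 45 days = 1999-03-07.
Next gap: 50 days. 1999-03-07 + 50 days = 1999-04-26.
Next gap: 55 days. 1999-04-26 + 55 days = 1999-06-20.
Next gap: 60 days. 1999-06-20 + 60 days = 1999-08-19.

1999-08-19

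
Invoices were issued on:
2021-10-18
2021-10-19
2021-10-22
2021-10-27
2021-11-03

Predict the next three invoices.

2021-11-12, 2021-11-23, 2021-12-06

Gaps: 1, 3, 5, 7 days — each gap is 2 larger than the previous one.
Next gap: 9 days. 2021-11-03 + 9 days = 2021-11-12.
Next gap: 11 days. 2021-11-12 + 11 days = 2021-11-23.
Next gap: 13 days. 2021-11-23 + 13 days = 2021-12-06.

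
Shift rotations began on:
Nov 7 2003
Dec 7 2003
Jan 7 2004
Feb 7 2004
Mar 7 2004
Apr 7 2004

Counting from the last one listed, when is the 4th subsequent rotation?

Aug 7 2004

Gaps: 30, 31, 31, 29, 31 days — not constant. Every event is on the 7th of the month.
Pattern: the 7th of each month.
Next: May 2004 → May 7 2004.
June 2004: Jun 7 2004.
Next: July 2004 → Jul 7 2004.
Next: August 2004 → Aug 7 2004.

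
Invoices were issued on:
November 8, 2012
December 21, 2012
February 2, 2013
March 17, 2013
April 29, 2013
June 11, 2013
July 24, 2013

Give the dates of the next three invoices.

September 5, 2013; October 18, 2013; November 30, 2013

Gaps between consecutive events: 43, 43, 43, 43, 43, 43 days — a constant 43-day interval.
July 24, 2013 + 43 days = September 5, 2013.
September 5, 2013 + 43 days = October 18, 2013.
October 18, 2013 + 43 days = November 30, 2013.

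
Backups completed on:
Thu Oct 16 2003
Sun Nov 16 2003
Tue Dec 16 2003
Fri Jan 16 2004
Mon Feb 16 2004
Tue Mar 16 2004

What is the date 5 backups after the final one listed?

Mon Aug 16 2004

Each date is the 16th; the gaps (31, 30, 31, 31, 29) track the month lengths.
The rule is the 16th of each month.
Next: April 2004 → Fri Apr 16 2004.
May 2004: Sun May 16 2004.
Next: June 2004 → Wed Jun 16 2004.
July 2004: Fri Jul 16 2004.
August 2004: Mon Aug 16 2004.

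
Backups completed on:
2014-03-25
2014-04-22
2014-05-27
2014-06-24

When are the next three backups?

Gaps: 28, 35, 28 days — a mix of 28 and 35. Every date is a Tuesday.
Each is the 4th Tuesday of its month.
July 2014 — 4th Tuesday is 2014-07-22.
August 2014 — 4th Tuesday is 2014-08-26.
4th Tuesday of September 2014: 2014-09-23.

2014-07-22, 2014-08-26, 2014-09-23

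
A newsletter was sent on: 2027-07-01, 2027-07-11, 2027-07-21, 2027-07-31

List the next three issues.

2027-08-10, 2027-08-20, 2027-08-30

Gaps between consecutive events: 10, 10, 10 days — a constant 10-day interval.
2027-07-31 + 10 days = 2027-08-10.
2027-08-10 + 10 days = 2027-08-20.
2027-08-20 + 10 days = 2027-08-30.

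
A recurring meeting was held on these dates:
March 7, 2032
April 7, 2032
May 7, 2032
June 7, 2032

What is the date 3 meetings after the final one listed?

Each date is the 7th; the gaps (31, 30, 31) track the month lengths.
The rule is the 7th of each month.
Next: July 2032 → July 7, 2032.
Next: August 2032 → August 7, 2032.
Next: September 2032 → September 7, 2032.

September 7, 2032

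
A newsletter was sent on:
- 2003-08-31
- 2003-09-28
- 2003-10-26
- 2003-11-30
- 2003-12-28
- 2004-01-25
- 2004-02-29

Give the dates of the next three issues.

Every date is a Sunday; gaps 28, 28, 35, 28, 28, 35 days.
Each is the last Sunday of its month (at least one falls on the 29th or later, ruling out '4th Sunday').
March 2004 ends with Sunday 2004-03-28.
April 2004 ends with Sunday 2004-04-25.
Last Sunday of May 2004: 2004-05-30.

2004-03-28, 2004-04-25, 2004-05-30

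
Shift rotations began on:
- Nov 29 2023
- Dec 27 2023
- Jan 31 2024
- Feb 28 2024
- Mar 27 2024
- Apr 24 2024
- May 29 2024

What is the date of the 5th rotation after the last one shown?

Oct 30 2024

Every date is a Wednesday; gaps 28, 35, 28, 28, 28, 35 days.
Each is the last Wednesday of its month (at least one falls on the 29th or later, ruling out '4th Wednesday').
June 2024 ends with Wednesday Jun 26 2024.
Last Wednesday of July 2024: Jul 31 2024.
Last Wednesday of August 2024: Aug 28 2024.
Last Wednesday of September 2024: Sep 25 2024.
Last Wednesday of October 2024: Oct 30 2024.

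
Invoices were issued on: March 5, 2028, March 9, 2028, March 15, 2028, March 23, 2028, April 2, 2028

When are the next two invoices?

April 14, 2028; April 28, 2028

Gaps: 4, 6, 8, 10 days — each gap is 2 larger than the previous one.
Next gap: 12 days. April 2, 2028 + 12 days = April 14, 2028.
Next gap: 14 days. April 14, 2028 + 14 days = April 28, 2028.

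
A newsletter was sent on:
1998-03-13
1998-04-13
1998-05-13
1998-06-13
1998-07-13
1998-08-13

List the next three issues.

1998-09-13, 1998-10-13, 1998-11-13

Gaps: 31, 30, 31, 30, 31 days — not constant. Every event is on the 13th of the month.
Pattern: the 13th of each month.
Next: September 1998 → 1998-09-13.
October 1998: 1998-10-13.
Next: November 1998 → 1998-11-13.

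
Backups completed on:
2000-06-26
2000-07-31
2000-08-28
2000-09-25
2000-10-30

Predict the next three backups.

These are Mondays with 35, 28, 28, 35-day gaps.
Each is the final Monday of its month — 2000-07-31 is past the 28th, so '4th Monday' doesn't fit.
November 2000 ends with Monday 2000-11-27.
Last Monday of December 2000: 2000-12-25.
January 2001 ends with Monday 2001-01-29.

2000-11-27, 2000-12-25, 2001-01-29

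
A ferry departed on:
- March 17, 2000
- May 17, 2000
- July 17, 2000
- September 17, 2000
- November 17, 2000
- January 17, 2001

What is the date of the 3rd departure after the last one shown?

Each date is the 17th; the gaps (61, 61, 62, 61, 61) track the month lengths.
The rule is the 17th of every 2 months.
Next: March 2001 → March 17, 2001.
May 2001: May 17, 2001.
Next: July 2001 → July 17, 2001.

July 17, 2001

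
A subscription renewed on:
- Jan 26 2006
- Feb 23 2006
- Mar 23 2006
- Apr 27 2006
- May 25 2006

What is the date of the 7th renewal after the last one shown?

Gaps: 28, 28, 35, 28 days — a mix of 28 and 35. Every date is a Thursday.
Each is the 4th Thursday of its month.
4th Thursday of June 2006: Jun 22 2006.
July 2006 — 4th Thursday is Jul 27 2006.
August 2006 — 4th Thursday is Aug 24 2006.
September 2006 — 4th Thursday is Sep 28 2006.
4th Thursday of October 2006: Oct 26 2006.
November 2006 — 4th Thursday is Nov 23 2006.
4th Thursday of December 2006: Dec 28 2006.

Dec 28 2006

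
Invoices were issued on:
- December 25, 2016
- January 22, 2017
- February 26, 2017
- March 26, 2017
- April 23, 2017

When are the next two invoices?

May 28, 2017; June 25, 2017

All dates are Sundays, 28, 35, 28, 28 days apart.
Specifically, the 4th Sunday of each month.
May 2017 — 4th Sunday is May 28, 2017.
4th Sunday of June 2017: June 25, 2017.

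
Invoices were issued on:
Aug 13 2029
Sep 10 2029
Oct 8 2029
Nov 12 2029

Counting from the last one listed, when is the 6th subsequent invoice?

May 13 2030

All dates are Mondays, 28, 28, 35 days apart.
Specifically, the 2nd Monday of each month.
December 2029 — 2nd Monday is Dec 10 2029.
January 2030 — 2nd Monday is Jan 14 2030.
2nd Monday of February 2030: Feb 11 2030.
2nd Monday of March 2030: Mar 11 2030.
April 2030 — 2nd Monday is Apr 8 2030.
2nd Monday of May 2030: May 13 2030.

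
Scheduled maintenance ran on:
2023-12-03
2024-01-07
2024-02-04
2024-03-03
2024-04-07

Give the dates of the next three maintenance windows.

Gaps: 35, 28, 28, 35 days — a mix of 28 and 35. Every date is a Sunday.
Each is the 1st Sunday of its month.
May 2024 — 1st Sunday is 2024-05-05.
June 2024 — 1st Sunday is 2024-06-02.
1st Sunday of July 2024: 2024-07-07.

2024-05-05, 2024-06-02, 2024-07-07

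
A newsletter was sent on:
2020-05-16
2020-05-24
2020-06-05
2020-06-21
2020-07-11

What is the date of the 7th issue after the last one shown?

Intervals are 8, 12, 16, 20 days — an arithmetic progression with common difference 4.
Next gap: 24 days. 2020-07-11 + 24 days = 2020-08-04.
Next gap: 28 days. 2020-08-04 + 28 days = 2020-09-01.
Next gap: 32 days. 2020-09-01 + 32 days = 2020-10-03.
Next gap: 36 days. 2020-10-03 + 36 days = 2020-11-08.
Next gap: 40 days. 2020-11-08 + 40 days = 2020-12-18.
Next gap: 44 days. 2020-12-18 + 44 days = 2021-01-31.
Next gap: 48 days. 2021-01-31 + 48 days = 2021-03-20.

2021-03-20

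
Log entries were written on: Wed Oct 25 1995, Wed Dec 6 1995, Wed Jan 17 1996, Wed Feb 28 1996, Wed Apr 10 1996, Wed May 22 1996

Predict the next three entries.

Wed Jul 3 1996, Wed Aug 14 1996, Wed Sep 25 1996

Every event comes 42 days after the last (42, 42, 42, 42, 42).
Wed May 22 1996 + 42 days = Wed Jul 3 1996.
Wed Jul 3 1996 + 42 days = Wed Aug 14 1996.
Wed Aug 14 1996 + 42 days = Wed Sep 25 1996.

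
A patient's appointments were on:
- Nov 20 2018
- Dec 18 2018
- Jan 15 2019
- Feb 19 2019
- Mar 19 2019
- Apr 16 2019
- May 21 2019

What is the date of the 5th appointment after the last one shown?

Oct 15 2019

These are Tuesdays at 28- or 35-day spacing (28, 28, 35, 28, 28, 35).
The pattern: 3rd Tuesday of the month.
June 2019 — 3rd Tuesday is Jun 18 2019.
3rd Tuesday of July 2019: Jul 16 2019.
August 2019 — 3rd Tuesday is Aug 20 2019.
3rd Tuesday of September 2019: Sep 17 2019.
October 2019 — 3rd Tuesday is Oct 15 2019.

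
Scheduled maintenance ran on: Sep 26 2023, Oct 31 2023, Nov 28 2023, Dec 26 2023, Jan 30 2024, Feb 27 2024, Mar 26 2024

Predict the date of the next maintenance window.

Apr 30 2024

Every date is a Tuesday; gaps 35, 28, 28, 35, 28, 28 days.
Each is the last Tuesday of its month (at least one falls on the 29th or later, ruling out '4th Tuesday').
Last Tuesday of April 2024: Apr 30 2024.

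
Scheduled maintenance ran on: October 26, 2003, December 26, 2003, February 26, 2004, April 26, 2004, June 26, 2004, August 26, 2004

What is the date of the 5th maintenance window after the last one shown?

Each date is the 26th; the gaps (61, 62, 60, 61, 61) track the month lengths.
The rule is the 26th of every 2 months.
October 2004: October 26, 2004.
Next: December 2004 → December 26, 2004.
Next: February 2005 → February 26, 2005.
Next: April 2005 → April 26, 2005.
Next: June 2005 → June 26, 2005.

June 26, 2005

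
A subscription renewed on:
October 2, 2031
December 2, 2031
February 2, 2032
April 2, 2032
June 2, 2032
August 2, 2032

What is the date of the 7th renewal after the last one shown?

October 2, 2033

Each date is the 2nd; the gaps (61, 62, 60, 61, 61) track the month lengths.
The rule is the 2nd of every 2 months.
Next: October 2032 → October 2, 2032.
Next: December 2032 → December 2, 2032.
Next: February 2033 → February 2, 2033.
April 2033: April 2, 2033.
Next: June 2033 → June 2, 2033.
August 2033: August 2, 2033.
Next: October 2033 → October 2, 2033.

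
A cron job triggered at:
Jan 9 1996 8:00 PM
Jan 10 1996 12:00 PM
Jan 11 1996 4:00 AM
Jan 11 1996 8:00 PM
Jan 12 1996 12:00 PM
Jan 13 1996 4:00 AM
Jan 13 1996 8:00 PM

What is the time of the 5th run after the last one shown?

Jan 17 1996 4:00 AM

Gaps: 16, 16, 16, 16, 16, 16 hours — each event is 16 hours after the previous one.
Jan 13 1996 8:00 PM + 16 h = Jan 14 1996 12:00 PM.
Jan 14 1996 12:00 PM + 16 h = Jan 15 1996 4:00 AM.
Jan 15 1996 4:00 AM + 16 h = Jan 15 1996 8:00 PM.
Jan 15 1996 8:00 PM + 16 h = Jan 16 1996 12:00 PM.
Jan 16 1996 12:00 PM + 16 h = Jan 17 1996 4:00 AM.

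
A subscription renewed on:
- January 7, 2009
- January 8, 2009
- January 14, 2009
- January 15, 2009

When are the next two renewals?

January 21, 2009; January 22, 2009

Gaps: 1, 6, 1 days — not constant, but cyclic with period 2.
The events fall on every Wednesday and Thursday.
Next Wednesday: January 21, 2009.
The following Thursday is January 22, 2009.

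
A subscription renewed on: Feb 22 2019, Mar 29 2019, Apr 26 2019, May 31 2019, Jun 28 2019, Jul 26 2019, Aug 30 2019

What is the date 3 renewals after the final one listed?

These are Fridays with 35, 28, 35, 28, 28, 35-day gaps.
Each is the final Friday of its month — Mar 29 2019 is past the 28th, so '4th Friday' doesn't fit.
Last Friday of September 2019: Sep 27 2019.
October 2019 ends with Friday Oct 25 2019.
Last Friday of November 2019: Nov 29 2019.

Nov 29 2019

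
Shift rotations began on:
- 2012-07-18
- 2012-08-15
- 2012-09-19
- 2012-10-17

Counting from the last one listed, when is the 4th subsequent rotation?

2013-02-20

These are Wednesdays at 28- or 35-day spacing (28, 35, 28).
The pattern: 3rd Wednesday of the month.
3rd Wednesday of November 2012: 2012-11-21.
3rd Wednesday of December 2012: 2012-12-19.
3rd Wednesday of January 2013: 2013-01-16.
February 2013 — 3rd Wednesday is 2013-02-20.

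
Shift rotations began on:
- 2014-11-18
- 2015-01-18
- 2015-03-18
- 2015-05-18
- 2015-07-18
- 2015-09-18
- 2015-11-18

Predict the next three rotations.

2016-01-18, 2016-03-18, 2016-05-18

Gaps: 61, 59, 61, 61, 62, 61 days — not constant. Every event is on the 18th of the month.
Pattern: the 18th of every 2 months.
Next: January 2016 → 2016-01-18.
Next: March 2016 → 2016-03-18.
Next: May 2016 → 2016-05-18.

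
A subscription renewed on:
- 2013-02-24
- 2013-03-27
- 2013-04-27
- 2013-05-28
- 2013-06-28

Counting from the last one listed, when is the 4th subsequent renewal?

Gaps between consecutive events: 31, 31, 31, 31 days — a constant 31-day interval.
2013-06-28 + 31 days = 2013-07-29.
2013-07-29 + 31 days = 2013-08-29.
2013-08-29 + 31 days = 2013-09-29.
2013-09-29 + 31 days = 2013-10-30.

2013-10-30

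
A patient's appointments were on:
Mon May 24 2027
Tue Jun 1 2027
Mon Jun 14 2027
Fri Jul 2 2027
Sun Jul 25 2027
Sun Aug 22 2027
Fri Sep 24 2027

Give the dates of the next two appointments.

Mon Nov 1 2027, Tue Dec 14 2027

Gaps: 8, 13, 18, 23, 28, 33 days — each gap is 5 larger than the previous one.
Next gap: 38 days. Fri Sep 24 2027 + 38 days = Mon Nov 1 2027.
Next gap: 43 days. Mon Nov 1 2027 + 43 days = Tue Dec 14 2027.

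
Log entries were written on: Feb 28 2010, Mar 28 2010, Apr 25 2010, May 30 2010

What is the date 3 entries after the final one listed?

Every date is a Sunday; gaps 28, 28, 35 days.
Each is the last Sunday of its month (at least one falls on the 29th or later, ruling out '4th Sunday').
Last Sunday of June 2010: Jun 27 2010.
July 2010 ends with Sunday Jul 25 2010.
August 2010 ends with Sunday Aug 29 2010.

Aug 29 2010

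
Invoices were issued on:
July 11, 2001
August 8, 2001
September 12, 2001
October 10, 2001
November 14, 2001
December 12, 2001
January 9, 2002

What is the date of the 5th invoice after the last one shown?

June 12, 2002

These are Wednesdays at 28- or 35-day spacing (28, 35, 28, 35, 28, 28).
The pattern: 2nd Wednesday of the month.
2nd Wednesday of February 2002: February 13, 2002.
2nd Wednesday of March 2002: March 13, 2002.
2nd Wednesday of April 2002: April 10, 2002.
May 2002 — 2nd Wednesday is May 8, 2002.
2nd Wednesday of June 2002: June 12, 2002.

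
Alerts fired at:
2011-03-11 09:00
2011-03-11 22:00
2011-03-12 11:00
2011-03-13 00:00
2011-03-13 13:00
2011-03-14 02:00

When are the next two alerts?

Spacing: 13, 13, 13, 13, 13 h — constant 13 h.
2011-03-14 02:00 + 13 h = 2011-03-14 15:00.
2011-03-14 15:00 + 13 h = 2011-03-15 04:00.

2011-03-14 15:00, 2011-03-15 04:00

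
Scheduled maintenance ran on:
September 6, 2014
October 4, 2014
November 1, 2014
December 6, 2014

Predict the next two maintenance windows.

January 3, 2015; February 7, 2015

All dates are Saturdays, 28, 28, 35 days apart.
Specifically, the 1st Saturday of each month.
1st Saturday of January 2015: January 3, 2015.
1st Saturday of February 2015: February 7, 2015.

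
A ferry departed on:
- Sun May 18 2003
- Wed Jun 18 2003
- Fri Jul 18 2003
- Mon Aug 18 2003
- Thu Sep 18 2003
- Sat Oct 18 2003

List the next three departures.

The day-of-month is always 18 (31, 30, 31, 31, 30 days between events).
So this recurs on the 18th of each month.
Next: November 2003 → Tue Nov 18 2003.
December 2003: Thu Dec 18 2003.
Next: January 2004 → Sun Jan 18 2004.

Tue Nov 18 2003, Thu Dec 18 2003, Sun Jan 18 2004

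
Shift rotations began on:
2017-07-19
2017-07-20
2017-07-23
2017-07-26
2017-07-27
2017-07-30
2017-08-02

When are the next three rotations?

Every event lands on a Wednesday or Thursday or Sunday (gaps cycle 1, 3, 3, 1, 3, 3).
So the schedule is: every Wednesday, Thursday and Sunday.
The following Thursday is 2017-08-03.
Next Sunday: 2017-08-06.
The following Wednesday is 2017-08-09.

2017-08-03, 2017-08-06, 2017-08-09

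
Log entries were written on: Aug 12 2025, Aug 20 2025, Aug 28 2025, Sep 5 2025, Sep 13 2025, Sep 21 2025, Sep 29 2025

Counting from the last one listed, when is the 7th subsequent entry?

Nov 24 2025

The spacing is 8, 8, 8, 8, 8, 8 days — always 8 days.
Sep 29 2025 + 8 days = Oct 7 2025.
Oct 7 2025 + 8 days = Oct 15 2025.
Oct 15 2025 + 8 days = Oct 23 2025.
Oct 23 2025 + 8 days = Oct 31 2025.
Oct 31 2025 + 8 days = Nov 8 2025.
Nov 8 2025 + 8 days = Nov 16 2025.
Nov 16 2025 + 8 days = Nov 24 2025.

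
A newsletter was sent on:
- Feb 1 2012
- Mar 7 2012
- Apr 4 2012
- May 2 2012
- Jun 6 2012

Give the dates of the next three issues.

Jul 4 2012, Aug 1 2012, Sep 5 2012

Gaps: 35, 28, 28, 35 days — a mix of 28 and 35. Every date is a Wednesday.
Each is the 1st Wednesday of its month.
July 2012 — 1st Wednesday is Jul 4 2012.
August 2012 — 1st Wednesday is Aug 1 2012.
September 2012 — 1st Wednesday is Sep 5 2012.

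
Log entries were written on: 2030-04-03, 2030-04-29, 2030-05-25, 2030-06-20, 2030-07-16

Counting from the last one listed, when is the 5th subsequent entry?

Every event comes 26 days after the last (26, 26, 26, 26).
2030-07-16 + 26 days = 2030-08-11.
2030-08-11 + 26 days = 2030-09-06.
2030-09-06 + 26 days = 2030-10-02.
2030-10-02 + 26 days = 2030-10-28.
2030-10-28 + 26 days = 2030-11-23.

2030-11-23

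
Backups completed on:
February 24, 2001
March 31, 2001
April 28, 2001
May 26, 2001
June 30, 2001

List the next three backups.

Every date is a Saturday; gaps 35, 28, 28, 35 days.
Each is the last Saturday of its month (at least one falls on the 29th or later, ruling out '4th Saturday').
July 2001 ends with Saturday July 28, 2001.
Last Saturday of August 2001: August 25, 2001.
Last Saturday of September 2001: September 29, 2001.

July 28, 2001; August 25, 2001; September 29, 2001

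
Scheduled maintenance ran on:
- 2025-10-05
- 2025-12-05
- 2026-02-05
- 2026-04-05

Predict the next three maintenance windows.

Gaps: 61, 62, 59 days — not constant. Every event is on the 5th of the month.
Pattern: the 5th of every 2 months.
June 2026: 2026-06-05.
Next: August 2026 → 2026-08-05.
Next: October 2026 → 2026-10-05.

2026-06-05, 2026-08-05, 2026-10-05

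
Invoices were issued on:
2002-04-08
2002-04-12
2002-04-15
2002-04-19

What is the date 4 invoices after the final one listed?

Gaps: 4, 3, 4 days — not constant, but cyclic with period 2.
The events fall on every Monday and Friday.
Next Monday: 2002-04-22.
The following Friday is 2002-04-26.
Next Monday: 2002-04-29.
Next Friday: 2002-05-03.

2002-05-03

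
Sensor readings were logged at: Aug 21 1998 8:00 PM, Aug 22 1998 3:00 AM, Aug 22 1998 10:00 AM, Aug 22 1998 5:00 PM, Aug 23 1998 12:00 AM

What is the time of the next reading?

Aug 23 1998 7:00 AM

Gaps: 7, 7, 7, 7 hours — each event is 7 hours after the previous one.
Aug 23 1998 12:00 AM + 7 h = Aug 23 1998 7:00 AM.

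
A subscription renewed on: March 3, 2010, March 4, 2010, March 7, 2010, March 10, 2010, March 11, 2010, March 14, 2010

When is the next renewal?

The gap pattern 1, 3, 3, 1, 3 repeats every 3 events.
These are the Wednesdays, Thursdays and Sundays of each week.
Next Wednesday: March 17, 2010.

March 17, 2010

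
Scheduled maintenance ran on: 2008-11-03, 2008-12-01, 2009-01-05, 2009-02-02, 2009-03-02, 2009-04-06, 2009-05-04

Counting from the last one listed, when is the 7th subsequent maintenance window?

Gaps: 28, 35, 28, 28, 35, 28 days — a mix of 28 and 35. Every date is a Monday.
Each is the 1st Monday of its month.
1st Monday of June 2009: 2009-06-01.
1st Monday of July 2009: 2009-07-06.
1st Monday of August 2009: 2009-08-03.
September 2009 — 1st Monday is 2009-09-07.
1st Monday of October 2009: 2009-10-05.
1st Monday of November 2009: 2009-11-02.
December 2009 — 1st Monday is 2009-12-07.

2009-12-07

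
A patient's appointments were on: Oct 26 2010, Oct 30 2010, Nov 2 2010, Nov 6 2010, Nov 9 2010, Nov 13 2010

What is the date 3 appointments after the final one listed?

Gaps: 4, 3, 4, 3, 4 days — not constant, but cyclic with period 2.
The events fall on every Tuesday and Saturday.
Next Tuesday: Nov 16 2010.
Next Saturday: Nov 20 2010.
Next Tuesday: Nov 23 2010.

Nov 23 2010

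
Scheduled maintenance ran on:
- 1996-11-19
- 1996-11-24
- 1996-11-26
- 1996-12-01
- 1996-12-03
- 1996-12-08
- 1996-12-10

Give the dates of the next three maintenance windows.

1996-12-15, 1996-12-17, 1996-12-22

Every event lands on a Tuesday or Sunday (gaps cycle 5, 2, 5, 2, 5, 2).
So the schedule is: every Tuesday and Sunday.
Next Sunday: 1996-12-15.
Next Tuesday: 1996-12-17.
Next Sunday: 1996-12-22.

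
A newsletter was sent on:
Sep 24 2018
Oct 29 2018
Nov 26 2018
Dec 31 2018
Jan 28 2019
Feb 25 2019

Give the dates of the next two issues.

Every date is a Monday; gaps 35, 28, 35, 28, 28 days.
Each is the last Monday of its month (at least one falls on the 29th or later, ruling out '4th Monday').
Last Monday of March 2019: Mar 25 2019.
April 2019 ends with Monday Apr 29 2019.

Mar 25 2019, Apr 29 2019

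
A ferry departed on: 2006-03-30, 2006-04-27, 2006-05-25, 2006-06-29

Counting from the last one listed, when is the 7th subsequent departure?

Every date is a Thursday; gaps 28, 28, 35 days.
Each is the last Thursday of its month (at least one falls on the 29th or later, ruling out '4th Thursday').
Last Thursday of July 2006: 2006-07-27.
August 2006 ends with Thursday 2006-08-31.
Last Thursday of September 2006: 2006-09-28.
Last Thursday of October 2006: 2006-10-26.
Last Thursday of November 2006: 2006-11-30.
December 2006 ends with Thursday 2006-12-28.
January 2007 ends with Thursday 2007-01-25.

2007-01-25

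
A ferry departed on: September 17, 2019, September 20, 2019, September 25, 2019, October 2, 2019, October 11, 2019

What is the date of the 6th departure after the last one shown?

January 15, 2020

Intervals are 3, 5, 7, 9 days — an arithmetic progression with common difference 2.
Next gap: 11 days. October 11, 2019 + 11 days = October 22, 2019.
Next gap: 13 days. October 22, 2019 + 13 days = November 4, 2019.
Next gap: 15 days. November 4, 2019 + 15 days = November 19, 2019.
Next gap: 17 days. November 19, 2019 + 17 days = December 6, 2019.
Next gap: 19 days. December 6, 2019 + 19 days = December 25, 2019.
Next gap: 21 days. December 25, 2019 + 21 days = January 15, 2020.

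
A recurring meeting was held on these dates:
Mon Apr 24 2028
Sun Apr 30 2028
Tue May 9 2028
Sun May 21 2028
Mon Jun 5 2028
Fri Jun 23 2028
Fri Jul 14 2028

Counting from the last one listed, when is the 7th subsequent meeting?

Fri Mar 2 2029

The spacing grows by 3 each time: 6, 9, 12, 15, 18, 21 days.
Next gap: 24 days. Fri Jul 14 2028 + 24 days = Mon Aug 7 2028.
Next gap: 27 days. Mon Aug 7 2028 + 27 days = Sun Sep 3 2028.
Next gap: 30 days. Sun Sep 3 2028 + 30 days = Tue Oct 3 2028.
Next gap: 33 days. Tue Oct 3 2028 + 33 days = Sun Nov 5 2028.
Next gap: 36 days. Sun Nov 5 2028 + 36 days = Mon Dec 11 2028.
Next gap: 39 days. Mon Dec 11 2028 + 39 days = Fri Jan 19 2029.
Next gap: 42 days. Fri Jan 19 2029 + 42 days = Fri Mar 2 2029.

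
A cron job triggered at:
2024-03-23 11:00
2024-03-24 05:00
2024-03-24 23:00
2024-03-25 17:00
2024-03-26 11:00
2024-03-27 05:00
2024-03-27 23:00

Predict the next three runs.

2024-03-28 17:00, 2024-03-29 11:00, 2024-03-30 05:00

Spacing: 18, 18, 18, 18, 18, 18 h — constant 18 h.
2024-03-27 23:00 + 18 h = 2024-03-28 17:00.
2024-03-28 17:00 + 18 h = 2024-03-29 11:00.
2024-03-29 11:00 + 18 h = 2024-03-30 05:00.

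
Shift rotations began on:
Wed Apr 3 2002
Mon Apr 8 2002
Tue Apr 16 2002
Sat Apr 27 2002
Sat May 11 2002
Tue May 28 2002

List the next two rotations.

Mon Jun 17 2002, Wed Jul 10 2002

Intervals are 5, 8, 11, 14, 17 days — an arithmetic progression with common difference 3.
Next gap: 20 days. Tue May 28 2002 + 20 days = Mon Jun 17 2002.
Next gap: 23 days. Mon Jun 17 2002 + 23 days = Wed Jul 10 2002.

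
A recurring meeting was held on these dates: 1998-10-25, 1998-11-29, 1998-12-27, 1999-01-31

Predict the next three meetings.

These are Sundays with 35, 28, 35-day gaps.
Each is the final Sunday of its month — 1998-11-29 is past the 28th, so '4th Sunday' doesn't fit.
Last Sunday of February 1999: 1999-02-28.
Last Sunday of March 1999: 1999-03-28.
April 1999 ends with Sunday 1999-04-25.

1999-02-28, 1999-03-28, 1999-04-25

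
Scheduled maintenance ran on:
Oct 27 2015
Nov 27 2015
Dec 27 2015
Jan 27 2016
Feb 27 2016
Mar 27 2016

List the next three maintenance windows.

Apr 27 2016, May 27 2016, Jun 27 2016

Gaps: 31, 30, 31, 31, 29 days — not constant. Every event is on the 27th of the month.
Pattern: the 27th of each month.
Next: April 2016 → Apr 27 2016.
May 2016: May 27 2016.
Next: June 2016 → Jun 27 2016.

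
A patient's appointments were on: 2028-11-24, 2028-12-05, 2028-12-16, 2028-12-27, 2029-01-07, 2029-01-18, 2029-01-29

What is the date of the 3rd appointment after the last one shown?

Gaps between consecutive events: 11, 11, 11, 11, 11, 11 days — a constant 11-day interval.
2029-01-29 + 11 days = 2029-02-09.
2029-02-09 + 11 days = 2029-02-20.
2029-02-20 + 11 days = 2029-03-03.

2029-03-03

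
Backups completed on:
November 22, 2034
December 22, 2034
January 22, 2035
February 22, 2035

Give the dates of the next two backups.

March 22, 2035; April 22, 2035

The day-of-month is always 22 (30, 31, 31 days between events).
So this recurs on the 22nd of each month.
March 2035: March 22, 2035.
April 2035: April 22, 2035.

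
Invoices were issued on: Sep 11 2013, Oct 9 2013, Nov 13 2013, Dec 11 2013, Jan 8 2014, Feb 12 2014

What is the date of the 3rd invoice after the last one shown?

May 14 2014

Gaps: 28, 35, 28, 28, 35 days — a mix of 28 and 35. Every date is a Wednesday.
Each is the 2nd Wednesday of its month.
March 2014 — 2nd Wednesday is Mar 12 2014.
April 2014 — 2nd Wednesday is Apr 9 2014.
2nd Wednesday of May 2014: May 14 2014.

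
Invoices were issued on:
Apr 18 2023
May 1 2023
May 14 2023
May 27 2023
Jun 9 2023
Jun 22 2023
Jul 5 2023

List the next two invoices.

Gaps between consecutive events: 13, 13, 13, 13, 13, 13 days — a constant 13-day interval.
Jul 5 2023 + 13 days = Jul 18 2023.
Jul 18 2023 + 13 days = Jul 31 2023.

Jul 18 2023, Jul 31 2023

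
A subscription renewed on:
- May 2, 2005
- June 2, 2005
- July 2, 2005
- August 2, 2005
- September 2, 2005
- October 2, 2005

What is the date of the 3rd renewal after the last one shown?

Gaps: 31, 30, 31, 31, 30 days — not constant. Every event is on the 2nd of the month.
Pattern: the 2nd of each month.
Next: November 2005 → November 2, 2005.
Next: December 2005 → December 2, 2005.
Next: January 2006 → January 2, 2006.

January 2, 2006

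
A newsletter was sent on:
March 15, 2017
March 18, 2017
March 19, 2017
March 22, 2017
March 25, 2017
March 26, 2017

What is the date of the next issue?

Gaps: 3, 1, 3, 3, 1 days — not constant, but cyclic with period 3.
The events fall on every Wednesday, Saturday and Sunday.
Next Wednesday: March 29, 2017.

March 29, 2017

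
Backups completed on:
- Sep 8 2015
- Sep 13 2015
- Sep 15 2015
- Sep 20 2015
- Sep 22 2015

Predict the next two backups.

Sep 27 2015, Sep 29 2015

The gap pattern 5, 2, 5, 2 repeats every 2 events.
These are the Tuesdays and Sundays of each week.
The following Sunday is Sep 27 2015.
Next Tuesday: Sep 29 2015.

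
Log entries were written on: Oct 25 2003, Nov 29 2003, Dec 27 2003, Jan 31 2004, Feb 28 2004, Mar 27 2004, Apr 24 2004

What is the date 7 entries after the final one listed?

Nov 27 2004

All Saturdays; the gaps (35, 28, 35, 28, 28, 28) vary with month length.
This is the last Saturday of each month.
Last Saturday of May 2004: May 29 2004.
Last Saturday of June 2004: Jun 26 2004.
Last Saturday of July 2004: Jul 31 2004.
August 2004 ends with Saturday Aug 28 2004.
Last Saturday of September 2004: Sep 25 2004.
Last Saturday of October 2004: Oct 30 2004.
Last Saturday of November 2004: Nov 27 2004.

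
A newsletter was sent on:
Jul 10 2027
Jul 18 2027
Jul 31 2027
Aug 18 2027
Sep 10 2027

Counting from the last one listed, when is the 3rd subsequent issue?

Dec 18 2027

Gaps: 8, 13, 18, 23 days — each gap is 5 larger than the previous one.
Next gap: 28 days. Sep 10 2027 + 28 days = Oct 8 2027.
Next gap: 33 days. Oct 8 2027 + 33 days = Nov 10 2027.
Next gap: 38 days. Nov 10 2027 + 38 days = Dec 18 2027.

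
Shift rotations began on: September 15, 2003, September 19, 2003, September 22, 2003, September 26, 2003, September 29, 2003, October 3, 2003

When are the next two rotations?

October 6, 2003; October 10, 2003

The gap pattern 4, 3, 4, 3, 4 repeats every 2 events.
These are the Mondays and Fridays of each week.
The following Monday is October 6, 2003.
The following Friday is October 10, 2003.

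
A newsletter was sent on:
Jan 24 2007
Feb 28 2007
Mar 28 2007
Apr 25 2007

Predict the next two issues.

These are Wednesdays at 28- or 35-day spacing (35, 28, 28).
The pattern: 4th Wednesday of the month.
4th Wednesday of May 2007: May 23 2007.
June 2007 — 4th Wednesday is Jun 27 2007.

May 23 2007, Jun 27 2007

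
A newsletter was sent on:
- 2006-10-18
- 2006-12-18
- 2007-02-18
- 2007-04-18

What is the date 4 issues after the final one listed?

Each date is the 18th; the gaps (61, 62, 59) track the month lengths.
The rule is the 18th of every 2 months.
Next: June 2007 → 2007-06-18.
August 2007: 2007-08-18.
October 2007: 2007-10-18.
Next: December 2007 → 2007-12-18.

2007-12-18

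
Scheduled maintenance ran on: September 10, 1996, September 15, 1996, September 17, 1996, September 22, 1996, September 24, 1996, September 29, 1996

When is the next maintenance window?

The gap pattern 5, 2, 5, 2, 5 repeats every 2 events.
These are the Tuesdays and Sundays of each week.
The following Tuesday is October 1, 1996.

October 1, 1996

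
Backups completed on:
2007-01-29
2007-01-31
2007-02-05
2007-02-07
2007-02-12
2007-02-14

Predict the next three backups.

The gap pattern 2, 5, 2, 5, 2 repeats every 2 events.
These are the Mondays and Wednesdays of each week.
The following Monday is 2007-02-19.
The following Wednesday is 2007-02-21.
The following Monday is 2007-02-26.

2007-02-19, 2007-02-21, 2007-02-26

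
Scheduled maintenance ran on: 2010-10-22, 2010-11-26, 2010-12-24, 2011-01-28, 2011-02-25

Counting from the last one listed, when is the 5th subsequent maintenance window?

These are Fridays at 28- or 35-day spacing (35, 28, 35, 28).
The pattern: 4th Friday of the month.
March 2011 — 4th Friday is 2011-03-25.
4th Friday of April 2011: 2011-04-22.
4th Friday of May 2011: 2011-05-27.
June 2011 — 4th Friday is 2011-06-24.
July 2011 — 4th Friday is 2011-07-22.

2011-07-22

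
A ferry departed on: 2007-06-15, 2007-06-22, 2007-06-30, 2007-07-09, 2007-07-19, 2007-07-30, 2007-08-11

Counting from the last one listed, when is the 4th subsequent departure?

The spacing grows by 1 each time: 7, 8, 9, 10, 11, 12 days.
Next gap: 13 days. 2007-08-11 + 13 days = 2007-08-24.
Next gap: 14 days. 2007-08-24 + 14 days = 2007-09-07.
Next gap: 15 days. 2007-09-07 + 15 days = 2007-09-22.
Next gap: 16 days. 2007-09-22 + 16 days = 2007-10-08.

2007-10-08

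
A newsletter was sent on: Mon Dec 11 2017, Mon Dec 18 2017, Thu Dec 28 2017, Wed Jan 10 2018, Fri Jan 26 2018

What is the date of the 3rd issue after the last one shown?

The spacing grows by 3 each time: 7, 10, 13, 16 days.
Next gap: 19 days. Fri Jan 26 2018 + 19 days = Wed Feb 14 2018.
Next gap: 22 days. Wed Feb 14 2018 + 22 days = Thu Mar 8 2018.
Next gap: 25 days. Thu Mar 8 2018 + 25 days = Mon Apr 2 2018.

Mon Apr 2 2018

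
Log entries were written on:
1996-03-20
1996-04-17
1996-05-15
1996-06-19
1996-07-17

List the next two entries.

1996-08-21, 1996-09-18

Gaps: 28, 28, 35, 28 days — a mix of 28 and 35. Every date is a Wednesday.
Each is the 3rd Wednesday of its month.
August 1996 — 3rd Wednesday is 1996-08-21.
3rd Wednesday of September 1996: 1996-09-18.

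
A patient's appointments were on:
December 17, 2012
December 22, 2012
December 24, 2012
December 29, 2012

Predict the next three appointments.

December 31, 2012; January 5, 2013; January 7, 2013

The gap pattern 5, 2, 5 repeats every 2 events.
These are the Mondays and Saturdays of each week.
The following Monday is December 31, 2012.
The following Saturday is January 5, 2013.
Next Monday: January 7, 2013.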